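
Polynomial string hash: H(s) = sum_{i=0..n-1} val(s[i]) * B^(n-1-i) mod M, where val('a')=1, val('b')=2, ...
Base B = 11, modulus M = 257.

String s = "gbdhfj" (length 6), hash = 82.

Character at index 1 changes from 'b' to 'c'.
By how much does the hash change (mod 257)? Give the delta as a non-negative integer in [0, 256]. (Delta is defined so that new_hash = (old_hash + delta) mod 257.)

Delta formula: (val(new) - val(old)) * B^(n-1-k) mod M
  val('c') - val('b') = 3 - 2 = 1
  B^(n-1-k) = 11^4 mod 257 = 249
  Delta = 1 * 249 mod 257 = 249

Answer: 249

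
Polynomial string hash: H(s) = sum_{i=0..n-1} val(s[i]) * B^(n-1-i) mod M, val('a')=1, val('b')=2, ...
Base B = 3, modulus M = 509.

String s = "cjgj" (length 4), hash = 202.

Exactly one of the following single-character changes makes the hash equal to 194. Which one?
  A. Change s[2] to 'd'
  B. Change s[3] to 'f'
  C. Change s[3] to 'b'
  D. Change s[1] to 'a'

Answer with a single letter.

Option A: s[2]='g'->'d', delta=(4-7)*3^1 mod 509 = 500, hash=202+500 mod 509 = 193
Option B: s[3]='j'->'f', delta=(6-10)*3^0 mod 509 = 505, hash=202+505 mod 509 = 198
Option C: s[3]='j'->'b', delta=(2-10)*3^0 mod 509 = 501, hash=202+501 mod 509 = 194 <-- target
Option D: s[1]='j'->'a', delta=(1-10)*3^2 mod 509 = 428, hash=202+428 mod 509 = 121

Answer: C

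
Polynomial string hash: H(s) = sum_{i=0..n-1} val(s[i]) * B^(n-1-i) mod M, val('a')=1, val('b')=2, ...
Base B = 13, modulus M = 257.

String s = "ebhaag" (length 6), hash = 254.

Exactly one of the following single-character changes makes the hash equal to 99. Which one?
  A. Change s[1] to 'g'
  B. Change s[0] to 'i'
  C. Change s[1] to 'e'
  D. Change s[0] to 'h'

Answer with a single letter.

Answer: C

Derivation:
Option A: s[1]='b'->'g', delta=(7-2)*13^4 mod 257 = 170, hash=254+170 mod 257 = 167
Option B: s[0]='e'->'i', delta=(9-5)*13^5 mod 257 = 226, hash=254+226 mod 257 = 223
Option C: s[1]='b'->'e', delta=(5-2)*13^4 mod 257 = 102, hash=254+102 mod 257 = 99 <-- target
Option D: s[0]='e'->'h', delta=(8-5)*13^5 mod 257 = 41, hash=254+41 mod 257 = 38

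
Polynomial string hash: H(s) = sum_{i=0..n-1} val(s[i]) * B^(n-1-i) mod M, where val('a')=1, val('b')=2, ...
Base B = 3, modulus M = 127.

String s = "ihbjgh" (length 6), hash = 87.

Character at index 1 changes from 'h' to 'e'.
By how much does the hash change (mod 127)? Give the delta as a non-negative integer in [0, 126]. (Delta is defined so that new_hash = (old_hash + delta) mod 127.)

Delta formula: (val(new) - val(old)) * B^(n-1-k) mod M
  val('e') - val('h') = 5 - 8 = -3
  B^(n-1-k) = 3^4 mod 127 = 81
  Delta = -3 * 81 mod 127 = 11

Answer: 11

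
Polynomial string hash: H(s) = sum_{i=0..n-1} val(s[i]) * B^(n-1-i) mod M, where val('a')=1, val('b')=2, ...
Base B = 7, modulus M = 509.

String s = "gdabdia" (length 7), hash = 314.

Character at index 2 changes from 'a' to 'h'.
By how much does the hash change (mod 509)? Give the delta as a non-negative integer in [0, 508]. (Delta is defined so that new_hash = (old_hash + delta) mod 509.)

Answer: 10

Derivation:
Delta formula: (val(new) - val(old)) * B^(n-1-k) mod M
  val('h') - val('a') = 8 - 1 = 7
  B^(n-1-k) = 7^4 mod 509 = 365
  Delta = 7 * 365 mod 509 = 10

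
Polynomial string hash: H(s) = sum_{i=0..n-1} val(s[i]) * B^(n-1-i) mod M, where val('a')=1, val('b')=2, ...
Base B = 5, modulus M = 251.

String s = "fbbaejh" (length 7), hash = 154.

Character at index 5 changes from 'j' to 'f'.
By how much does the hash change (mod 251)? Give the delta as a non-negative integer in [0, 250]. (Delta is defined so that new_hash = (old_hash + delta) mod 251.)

Delta formula: (val(new) - val(old)) * B^(n-1-k) mod M
  val('f') - val('j') = 6 - 10 = -4
  B^(n-1-k) = 5^1 mod 251 = 5
  Delta = -4 * 5 mod 251 = 231

Answer: 231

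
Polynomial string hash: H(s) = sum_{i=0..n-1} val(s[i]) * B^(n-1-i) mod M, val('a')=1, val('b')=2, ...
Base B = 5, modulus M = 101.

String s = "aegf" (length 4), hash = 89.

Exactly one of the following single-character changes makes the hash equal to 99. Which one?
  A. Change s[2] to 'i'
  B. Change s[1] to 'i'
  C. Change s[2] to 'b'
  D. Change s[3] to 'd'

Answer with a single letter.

Answer: A

Derivation:
Option A: s[2]='g'->'i', delta=(9-7)*5^1 mod 101 = 10, hash=89+10 mod 101 = 99 <-- target
Option B: s[1]='e'->'i', delta=(9-5)*5^2 mod 101 = 100, hash=89+100 mod 101 = 88
Option C: s[2]='g'->'b', delta=(2-7)*5^1 mod 101 = 76, hash=89+76 mod 101 = 64
Option D: s[3]='f'->'d', delta=(4-6)*5^0 mod 101 = 99, hash=89+99 mod 101 = 87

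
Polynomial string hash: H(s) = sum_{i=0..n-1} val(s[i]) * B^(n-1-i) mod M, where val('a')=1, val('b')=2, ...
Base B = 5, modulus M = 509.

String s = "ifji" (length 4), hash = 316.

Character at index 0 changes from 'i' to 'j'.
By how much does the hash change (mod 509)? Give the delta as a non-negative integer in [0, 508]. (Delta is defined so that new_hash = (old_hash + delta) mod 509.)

Answer: 125

Derivation:
Delta formula: (val(new) - val(old)) * B^(n-1-k) mod M
  val('j') - val('i') = 10 - 9 = 1
  B^(n-1-k) = 5^3 mod 509 = 125
  Delta = 1 * 125 mod 509 = 125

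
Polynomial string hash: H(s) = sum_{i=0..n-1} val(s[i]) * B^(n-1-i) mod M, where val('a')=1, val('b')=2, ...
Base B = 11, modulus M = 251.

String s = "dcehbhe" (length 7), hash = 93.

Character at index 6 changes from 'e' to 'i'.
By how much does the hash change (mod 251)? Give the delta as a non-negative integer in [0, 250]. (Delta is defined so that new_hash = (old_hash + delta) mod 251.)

Answer: 4

Derivation:
Delta formula: (val(new) - val(old)) * B^(n-1-k) mod M
  val('i') - val('e') = 9 - 5 = 4
  B^(n-1-k) = 11^0 mod 251 = 1
  Delta = 4 * 1 mod 251 = 4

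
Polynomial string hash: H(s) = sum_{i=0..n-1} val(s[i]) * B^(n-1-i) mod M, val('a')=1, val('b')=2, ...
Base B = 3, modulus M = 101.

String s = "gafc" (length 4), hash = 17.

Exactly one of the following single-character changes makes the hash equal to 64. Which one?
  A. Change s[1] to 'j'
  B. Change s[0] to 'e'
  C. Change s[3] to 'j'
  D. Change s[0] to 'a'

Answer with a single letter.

Answer: B

Derivation:
Option A: s[1]='a'->'j', delta=(10-1)*3^2 mod 101 = 81, hash=17+81 mod 101 = 98
Option B: s[0]='g'->'e', delta=(5-7)*3^3 mod 101 = 47, hash=17+47 mod 101 = 64 <-- target
Option C: s[3]='c'->'j', delta=(10-3)*3^0 mod 101 = 7, hash=17+7 mod 101 = 24
Option D: s[0]='g'->'a', delta=(1-7)*3^3 mod 101 = 40, hash=17+40 mod 101 = 57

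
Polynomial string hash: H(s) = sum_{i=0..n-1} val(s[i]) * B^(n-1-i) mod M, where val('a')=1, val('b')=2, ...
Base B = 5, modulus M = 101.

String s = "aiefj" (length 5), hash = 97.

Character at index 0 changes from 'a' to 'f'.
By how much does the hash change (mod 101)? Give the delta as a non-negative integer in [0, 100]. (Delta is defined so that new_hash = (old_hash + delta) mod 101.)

Delta formula: (val(new) - val(old)) * B^(n-1-k) mod M
  val('f') - val('a') = 6 - 1 = 5
  B^(n-1-k) = 5^4 mod 101 = 19
  Delta = 5 * 19 mod 101 = 95

Answer: 95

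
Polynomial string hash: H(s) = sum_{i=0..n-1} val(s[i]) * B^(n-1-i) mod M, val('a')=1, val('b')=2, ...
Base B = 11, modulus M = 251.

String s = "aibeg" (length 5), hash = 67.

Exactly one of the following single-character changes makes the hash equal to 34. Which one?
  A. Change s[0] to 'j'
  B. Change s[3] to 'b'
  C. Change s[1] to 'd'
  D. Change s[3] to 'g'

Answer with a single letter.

Option A: s[0]='a'->'j', delta=(10-1)*11^4 mod 251 = 245, hash=67+245 mod 251 = 61
Option B: s[3]='e'->'b', delta=(2-5)*11^1 mod 251 = 218, hash=67+218 mod 251 = 34 <-- target
Option C: s[1]='i'->'d', delta=(4-9)*11^3 mod 251 = 122, hash=67+122 mod 251 = 189
Option D: s[3]='e'->'g', delta=(7-5)*11^1 mod 251 = 22, hash=67+22 mod 251 = 89

Answer: B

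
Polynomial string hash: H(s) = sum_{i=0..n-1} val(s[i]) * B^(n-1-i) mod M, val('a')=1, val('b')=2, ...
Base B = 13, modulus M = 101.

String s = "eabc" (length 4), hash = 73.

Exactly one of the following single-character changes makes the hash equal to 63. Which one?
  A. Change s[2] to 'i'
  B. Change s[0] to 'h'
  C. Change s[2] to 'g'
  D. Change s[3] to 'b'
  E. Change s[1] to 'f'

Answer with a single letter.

Answer: A

Derivation:
Option A: s[2]='b'->'i', delta=(9-2)*13^1 mod 101 = 91, hash=73+91 mod 101 = 63 <-- target
Option B: s[0]='e'->'h', delta=(8-5)*13^3 mod 101 = 26, hash=73+26 mod 101 = 99
Option C: s[2]='b'->'g', delta=(7-2)*13^1 mod 101 = 65, hash=73+65 mod 101 = 37
Option D: s[3]='c'->'b', delta=(2-3)*13^0 mod 101 = 100, hash=73+100 mod 101 = 72
Option E: s[1]='a'->'f', delta=(6-1)*13^2 mod 101 = 37, hash=73+37 mod 101 = 9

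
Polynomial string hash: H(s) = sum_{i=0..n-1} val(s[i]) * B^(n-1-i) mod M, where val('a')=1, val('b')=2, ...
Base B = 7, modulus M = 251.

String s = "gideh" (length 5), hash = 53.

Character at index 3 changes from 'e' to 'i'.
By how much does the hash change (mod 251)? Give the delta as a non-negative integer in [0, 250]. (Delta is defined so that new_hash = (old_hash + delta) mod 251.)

Answer: 28

Derivation:
Delta formula: (val(new) - val(old)) * B^(n-1-k) mod M
  val('i') - val('e') = 9 - 5 = 4
  B^(n-1-k) = 7^1 mod 251 = 7
  Delta = 4 * 7 mod 251 = 28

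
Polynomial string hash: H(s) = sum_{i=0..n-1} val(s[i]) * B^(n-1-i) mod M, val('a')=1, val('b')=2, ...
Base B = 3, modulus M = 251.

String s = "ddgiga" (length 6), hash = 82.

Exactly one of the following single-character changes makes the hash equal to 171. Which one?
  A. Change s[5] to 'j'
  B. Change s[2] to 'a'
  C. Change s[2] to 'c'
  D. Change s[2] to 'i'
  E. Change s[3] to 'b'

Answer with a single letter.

Answer: B

Derivation:
Option A: s[5]='a'->'j', delta=(10-1)*3^0 mod 251 = 9, hash=82+9 mod 251 = 91
Option B: s[2]='g'->'a', delta=(1-7)*3^3 mod 251 = 89, hash=82+89 mod 251 = 171 <-- target
Option C: s[2]='g'->'c', delta=(3-7)*3^3 mod 251 = 143, hash=82+143 mod 251 = 225
Option D: s[2]='g'->'i', delta=(9-7)*3^3 mod 251 = 54, hash=82+54 mod 251 = 136
Option E: s[3]='i'->'b', delta=(2-9)*3^2 mod 251 = 188, hash=82+188 mod 251 = 19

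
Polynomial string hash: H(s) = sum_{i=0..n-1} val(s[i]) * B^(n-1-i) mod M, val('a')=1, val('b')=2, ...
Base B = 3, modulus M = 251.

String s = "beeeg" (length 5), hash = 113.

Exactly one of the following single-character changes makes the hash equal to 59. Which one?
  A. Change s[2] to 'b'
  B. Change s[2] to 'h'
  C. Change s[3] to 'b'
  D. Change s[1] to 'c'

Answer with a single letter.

Answer: D

Derivation:
Option A: s[2]='e'->'b', delta=(2-5)*3^2 mod 251 = 224, hash=113+224 mod 251 = 86
Option B: s[2]='e'->'h', delta=(8-5)*3^2 mod 251 = 27, hash=113+27 mod 251 = 140
Option C: s[3]='e'->'b', delta=(2-5)*3^1 mod 251 = 242, hash=113+242 mod 251 = 104
Option D: s[1]='e'->'c', delta=(3-5)*3^3 mod 251 = 197, hash=113+197 mod 251 = 59 <-- target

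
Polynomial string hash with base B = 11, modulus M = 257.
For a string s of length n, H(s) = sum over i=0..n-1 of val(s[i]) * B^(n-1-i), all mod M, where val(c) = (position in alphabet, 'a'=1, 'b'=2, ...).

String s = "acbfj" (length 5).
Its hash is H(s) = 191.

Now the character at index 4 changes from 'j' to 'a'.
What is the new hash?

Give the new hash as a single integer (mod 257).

Answer: 182

Derivation:
val('j') = 10, val('a') = 1
Position k = 4, exponent = n-1-k = 0
B^0 mod M = 11^0 mod 257 = 1
Delta = (1 - 10) * 1 mod 257 = 248
New hash = (191 + 248) mod 257 = 182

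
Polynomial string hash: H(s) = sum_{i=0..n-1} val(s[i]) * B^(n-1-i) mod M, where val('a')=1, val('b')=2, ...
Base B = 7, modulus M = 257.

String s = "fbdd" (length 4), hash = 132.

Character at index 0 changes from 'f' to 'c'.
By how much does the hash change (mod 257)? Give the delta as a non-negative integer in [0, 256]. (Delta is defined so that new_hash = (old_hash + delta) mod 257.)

Delta formula: (val(new) - val(old)) * B^(n-1-k) mod M
  val('c') - val('f') = 3 - 6 = -3
  B^(n-1-k) = 7^3 mod 257 = 86
  Delta = -3 * 86 mod 257 = 256

Answer: 256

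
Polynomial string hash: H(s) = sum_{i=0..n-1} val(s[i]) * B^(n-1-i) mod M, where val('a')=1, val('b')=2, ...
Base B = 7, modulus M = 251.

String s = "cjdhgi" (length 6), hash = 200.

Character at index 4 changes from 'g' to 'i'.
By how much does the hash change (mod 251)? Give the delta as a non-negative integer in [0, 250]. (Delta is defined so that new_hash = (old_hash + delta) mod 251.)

Answer: 14

Derivation:
Delta formula: (val(new) - val(old)) * B^(n-1-k) mod M
  val('i') - val('g') = 9 - 7 = 2
  B^(n-1-k) = 7^1 mod 251 = 7
  Delta = 2 * 7 mod 251 = 14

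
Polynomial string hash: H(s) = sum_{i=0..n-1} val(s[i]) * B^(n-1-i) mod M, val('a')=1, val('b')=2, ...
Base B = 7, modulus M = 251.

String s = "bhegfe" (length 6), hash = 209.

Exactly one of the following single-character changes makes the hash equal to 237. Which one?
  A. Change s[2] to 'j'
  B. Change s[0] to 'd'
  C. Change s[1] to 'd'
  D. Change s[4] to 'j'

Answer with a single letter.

Answer: D

Derivation:
Option A: s[2]='e'->'j', delta=(10-5)*7^3 mod 251 = 209, hash=209+209 mod 251 = 167
Option B: s[0]='b'->'d', delta=(4-2)*7^5 mod 251 = 231, hash=209+231 mod 251 = 189
Option C: s[1]='h'->'d', delta=(4-8)*7^4 mod 251 = 185, hash=209+185 mod 251 = 143
Option D: s[4]='f'->'j', delta=(10-6)*7^1 mod 251 = 28, hash=209+28 mod 251 = 237 <-- target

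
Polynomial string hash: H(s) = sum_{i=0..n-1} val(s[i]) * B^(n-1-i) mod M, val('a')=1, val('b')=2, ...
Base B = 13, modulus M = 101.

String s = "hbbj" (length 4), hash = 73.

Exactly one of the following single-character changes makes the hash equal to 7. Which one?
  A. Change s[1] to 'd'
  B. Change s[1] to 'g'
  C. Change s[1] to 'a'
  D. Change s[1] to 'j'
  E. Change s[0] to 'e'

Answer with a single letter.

Option A: s[1]='b'->'d', delta=(4-2)*13^2 mod 101 = 35, hash=73+35 mod 101 = 7 <-- target
Option B: s[1]='b'->'g', delta=(7-2)*13^2 mod 101 = 37, hash=73+37 mod 101 = 9
Option C: s[1]='b'->'a', delta=(1-2)*13^2 mod 101 = 33, hash=73+33 mod 101 = 5
Option D: s[1]='b'->'j', delta=(10-2)*13^2 mod 101 = 39, hash=73+39 mod 101 = 11
Option E: s[0]='h'->'e', delta=(5-8)*13^3 mod 101 = 75, hash=73+75 mod 101 = 47

Answer: A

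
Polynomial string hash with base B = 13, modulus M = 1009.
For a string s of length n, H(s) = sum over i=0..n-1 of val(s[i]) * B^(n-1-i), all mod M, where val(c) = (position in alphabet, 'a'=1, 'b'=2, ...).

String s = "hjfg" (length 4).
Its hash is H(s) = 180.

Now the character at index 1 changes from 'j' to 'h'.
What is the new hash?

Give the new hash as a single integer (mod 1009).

val('j') = 10, val('h') = 8
Position k = 1, exponent = n-1-k = 2
B^2 mod M = 13^2 mod 1009 = 169
Delta = (8 - 10) * 169 mod 1009 = 671
New hash = (180 + 671) mod 1009 = 851

Answer: 851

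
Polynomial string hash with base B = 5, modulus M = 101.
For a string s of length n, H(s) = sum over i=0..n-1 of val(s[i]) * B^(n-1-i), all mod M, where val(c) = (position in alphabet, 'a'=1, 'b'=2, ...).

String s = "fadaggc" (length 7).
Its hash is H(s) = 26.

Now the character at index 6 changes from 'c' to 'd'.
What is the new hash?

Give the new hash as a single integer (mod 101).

Answer: 27

Derivation:
val('c') = 3, val('d') = 4
Position k = 6, exponent = n-1-k = 0
B^0 mod M = 5^0 mod 101 = 1
Delta = (4 - 3) * 1 mod 101 = 1
New hash = (26 + 1) mod 101 = 27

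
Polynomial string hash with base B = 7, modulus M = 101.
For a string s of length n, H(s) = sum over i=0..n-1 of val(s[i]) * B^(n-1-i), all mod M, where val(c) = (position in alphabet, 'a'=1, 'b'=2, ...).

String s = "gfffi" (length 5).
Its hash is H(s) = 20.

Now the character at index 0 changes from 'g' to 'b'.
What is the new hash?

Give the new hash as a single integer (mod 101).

Answer: 34

Derivation:
val('g') = 7, val('b') = 2
Position k = 0, exponent = n-1-k = 4
B^4 mod M = 7^4 mod 101 = 78
Delta = (2 - 7) * 78 mod 101 = 14
New hash = (20 + 14) mod 101 = 34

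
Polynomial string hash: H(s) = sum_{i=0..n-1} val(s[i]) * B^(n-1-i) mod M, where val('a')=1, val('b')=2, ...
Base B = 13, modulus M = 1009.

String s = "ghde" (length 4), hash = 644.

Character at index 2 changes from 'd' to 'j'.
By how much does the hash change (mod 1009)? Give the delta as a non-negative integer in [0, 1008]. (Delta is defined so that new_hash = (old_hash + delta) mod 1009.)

Delta formula: (val(new) - val(old)) * B^(n-1-k) mod M
  val('j') - val('d') = 10 - 4 = 6
  B^(n-1-k) = 13^1 mod 1009 = 13
  Delta = 6 * 13 mod 1009 = 78

Answer: 78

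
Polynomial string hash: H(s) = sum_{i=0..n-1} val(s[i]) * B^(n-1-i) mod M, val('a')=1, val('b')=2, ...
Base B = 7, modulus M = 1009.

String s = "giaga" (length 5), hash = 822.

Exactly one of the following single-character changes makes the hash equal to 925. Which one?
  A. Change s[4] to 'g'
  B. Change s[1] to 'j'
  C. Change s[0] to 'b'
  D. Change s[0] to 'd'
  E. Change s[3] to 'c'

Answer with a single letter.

Answer: C

Derivation:
Option A: s[4]='a'->'g', delta=(7-1)*7^0 mod 1009 = 6, hash=822+6 mod 1009 = 828
Option B: s[1]='i'->'j', delta=(10-9)*7^3 mod 1009 = 343, hash=822+343 mod 1009 = 156
Option C: s[0]='g'->'b', delta=(2-7)*7^4 mod 1009 = 103, hash=822+103 mod 1009 = 925 <-- target
Option D: s[0]='g'->'d', delta=(4-7)*7^4 mod 1009 = 869, hash=822+869 mod 1009 = 682
Option E: s[3]='g'->'c', delta=(3-7)*7^1 mod 1009 = 981, hash=822+981 mod 1009 = 794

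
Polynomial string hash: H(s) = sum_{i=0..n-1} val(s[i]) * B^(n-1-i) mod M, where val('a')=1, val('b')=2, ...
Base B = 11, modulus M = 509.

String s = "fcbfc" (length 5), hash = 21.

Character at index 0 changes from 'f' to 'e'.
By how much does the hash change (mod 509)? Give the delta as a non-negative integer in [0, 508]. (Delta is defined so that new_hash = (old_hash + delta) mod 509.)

Answer: 120

Derivation:
Delta formula: (val(new) - val(old)) * B^(n-1-k) mod M
  val('e') - val('f') = 5 - 6 = -1
  B^(n-1-k) = 11^4 mod 509 = 389
  Delta = -1 * 389 mod 509 = 120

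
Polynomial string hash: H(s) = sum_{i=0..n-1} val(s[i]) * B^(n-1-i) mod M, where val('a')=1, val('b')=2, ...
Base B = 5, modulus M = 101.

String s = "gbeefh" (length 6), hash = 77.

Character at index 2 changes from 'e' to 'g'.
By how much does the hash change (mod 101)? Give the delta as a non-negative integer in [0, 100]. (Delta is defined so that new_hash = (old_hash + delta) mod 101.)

Delta formula: (val(new) - val(old)) * B^(n-1-k) mod M
  val('g') - val('e') = 7 - 5 = 2
  B^(n-1-k) = 5^3 mod 101 = 24
  Delta = 2 * 24 mod 101 = 48

Answer: 48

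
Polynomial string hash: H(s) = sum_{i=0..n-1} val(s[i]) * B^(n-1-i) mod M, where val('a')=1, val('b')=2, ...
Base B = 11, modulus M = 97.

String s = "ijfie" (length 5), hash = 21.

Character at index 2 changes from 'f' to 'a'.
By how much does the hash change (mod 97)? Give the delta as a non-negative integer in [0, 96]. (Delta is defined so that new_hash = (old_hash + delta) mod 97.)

Answer: 74

Derivation:
Delta formula: (val(new) - val(old)) * B^(n-1-k) mod M
  val('a') - val('f') = 1 - 6 = -5
  B^(n-1-k) = 11^2 mod 97 = 24
  Delta = -5 * 24 mod 97 = 74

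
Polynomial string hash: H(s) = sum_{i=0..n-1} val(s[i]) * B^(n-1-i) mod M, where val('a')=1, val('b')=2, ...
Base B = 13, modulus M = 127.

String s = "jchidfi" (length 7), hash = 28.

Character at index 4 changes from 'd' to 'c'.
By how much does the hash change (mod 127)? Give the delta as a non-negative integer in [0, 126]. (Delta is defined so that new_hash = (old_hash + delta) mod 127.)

Answer: 85

Derivation:
Delta formula: (val(new) - val(old)) * B^(n-1-k) mod M
  val('c') - val('d') = 3 - 4 = -1
  B^(n-1-k) = 13^2 mod 127 = 42
  Delta = -1 * 42 mod 127 = 85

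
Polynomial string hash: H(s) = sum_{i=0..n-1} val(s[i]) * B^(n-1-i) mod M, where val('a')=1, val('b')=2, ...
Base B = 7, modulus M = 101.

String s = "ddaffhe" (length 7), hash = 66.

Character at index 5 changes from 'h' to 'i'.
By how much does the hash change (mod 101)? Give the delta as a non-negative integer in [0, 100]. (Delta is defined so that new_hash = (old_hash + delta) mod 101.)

Answer: 7

Derivation:
Delta formula: (val(new) - val(old)) * B^(n-1-k) mod M
  val('i') - val('h') = 9 - 8 = 1
  B^(n-1-k) = 7^1 mod 101 = 7
  Delta = 1 * 7 mod 101 = 7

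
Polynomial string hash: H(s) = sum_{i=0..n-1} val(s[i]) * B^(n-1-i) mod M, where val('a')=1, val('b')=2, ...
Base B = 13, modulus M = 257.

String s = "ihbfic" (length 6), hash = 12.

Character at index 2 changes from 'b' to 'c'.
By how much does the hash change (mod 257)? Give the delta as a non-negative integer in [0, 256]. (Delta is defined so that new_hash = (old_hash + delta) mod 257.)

Answer: 141

Derivation:
Delta formula: (val(new) - val(old)) * B^(n-1-k) mod M
  val('c') - val('b') = 3 - 2 = 1
  B^(n-1-k) = 13^3 mod 257 = 141
  Delta = 1 * 141 mod 257 = 141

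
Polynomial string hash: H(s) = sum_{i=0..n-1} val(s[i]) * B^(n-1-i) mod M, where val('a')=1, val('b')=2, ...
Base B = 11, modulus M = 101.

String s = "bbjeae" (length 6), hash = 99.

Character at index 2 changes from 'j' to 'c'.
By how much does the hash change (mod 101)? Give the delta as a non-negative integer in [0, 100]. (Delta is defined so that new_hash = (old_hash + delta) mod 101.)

Delta formula: (val(new) - val(old)) * B^(n-1-k) mod M
  val('c') - val('j') = 3 - 10 = -7
  B^(n-1-k) = 11^3 mod 101 = 18
  Delta = -7 * 18 mod 101 = 76

Answer: 76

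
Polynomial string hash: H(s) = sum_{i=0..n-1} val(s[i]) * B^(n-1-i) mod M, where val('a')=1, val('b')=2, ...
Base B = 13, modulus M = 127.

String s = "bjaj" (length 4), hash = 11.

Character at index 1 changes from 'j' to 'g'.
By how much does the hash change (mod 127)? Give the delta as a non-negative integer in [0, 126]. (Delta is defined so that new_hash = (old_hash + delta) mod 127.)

Delta formula: (val(new) - val(old)) * B^(n-1-k) mod M
  val('g') - val('j') = 7 - 10 = -3
  B^(n-1-k) = 13^2 mod 127 = 42
  Delta = -3 * 42 mod 127 = 1

Answer: 1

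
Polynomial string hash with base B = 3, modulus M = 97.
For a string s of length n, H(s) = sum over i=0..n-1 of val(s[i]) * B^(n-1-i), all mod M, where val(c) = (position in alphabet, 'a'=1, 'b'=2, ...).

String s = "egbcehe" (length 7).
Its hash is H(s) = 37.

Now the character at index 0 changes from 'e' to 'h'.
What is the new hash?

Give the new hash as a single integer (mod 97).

val('e') = 5, val('h') = 8
Position k = 0, exponent = n-1-k = 6
B^6 mod M = 3^6 mod 97 = 50
Delta = (8 - 5) * 50 mod 97 = 53
New hash = (37 + 53) mod 97 = 90

Answer: 90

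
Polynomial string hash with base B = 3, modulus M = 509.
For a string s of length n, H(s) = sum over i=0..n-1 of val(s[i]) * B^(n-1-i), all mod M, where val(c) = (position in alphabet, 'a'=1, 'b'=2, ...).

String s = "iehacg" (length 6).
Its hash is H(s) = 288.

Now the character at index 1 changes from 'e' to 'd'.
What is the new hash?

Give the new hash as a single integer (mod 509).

Answer: 207

Derivation:
val('e') = 5, val('d') = 4
Position k = 1, exponent = n-1-k = 4
B^4 mod M = 3^4 mod 509 = 81
Delta = (4 - 5) * 81 mod 509 = 428
New hash = (288 + 428) mod 509 = 207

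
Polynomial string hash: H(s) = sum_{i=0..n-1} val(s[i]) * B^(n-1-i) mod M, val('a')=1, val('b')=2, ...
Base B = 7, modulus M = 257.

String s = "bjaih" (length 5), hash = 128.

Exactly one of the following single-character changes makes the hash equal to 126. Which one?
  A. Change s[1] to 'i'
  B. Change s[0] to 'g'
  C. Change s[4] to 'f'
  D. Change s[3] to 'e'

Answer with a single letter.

Answer: C

Derivation:
Option A: s[1]='j'->'i', delta=(9-10)*7^3 mod 257 = 171, hash=128+171 mod 257 = 42
Option B: s[0]='b'->'g', delta=(7-2)*7^4 mod 257 = 183, hash=128+183 mod 257 = 54
Option C: s[4]='h'->'f', delta=(6-8)*7^0 mod 257 = 255, hash=128+255 mod 257 = 126 <-- target
Option D: s[3]='i'->'e', delta=(5-9)*7^1 mod 257 = 229, hash=128+229 mod 257 = 100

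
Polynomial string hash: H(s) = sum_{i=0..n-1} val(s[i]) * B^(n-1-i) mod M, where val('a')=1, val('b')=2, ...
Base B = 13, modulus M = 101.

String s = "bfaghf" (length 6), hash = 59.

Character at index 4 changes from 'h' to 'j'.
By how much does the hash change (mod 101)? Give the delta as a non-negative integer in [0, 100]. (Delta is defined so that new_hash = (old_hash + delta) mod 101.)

Delta formula: (val(new) - val(old)) * B^(n-1-k) mod M
  val('j') - val('h') = 10 - 8 = 2
  B^(n-1-k) = 13^1 mod 101 = 13
  Delta = 2 * 13 mod 101 = 26

Answer: 26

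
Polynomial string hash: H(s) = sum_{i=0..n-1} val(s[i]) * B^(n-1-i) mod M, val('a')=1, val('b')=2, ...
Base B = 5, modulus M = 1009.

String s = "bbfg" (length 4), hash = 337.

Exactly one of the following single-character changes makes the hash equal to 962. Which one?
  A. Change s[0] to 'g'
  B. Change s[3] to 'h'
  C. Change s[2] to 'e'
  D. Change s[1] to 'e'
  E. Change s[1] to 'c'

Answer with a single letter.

Option A: s[0]='b'->'g', delta=(7-2)*5^3 mod 1009 = 625, hash=337+625 mod 1009 = 962 <-- target
Option B: s[3]='g'->'h', delta=(8-7)*5^0 mod 1009 = 1, hash=337+1 mod 1009 = 338
Option C: s[2]='f'->'e', delta=(5-6)*5^1 mod 1009 = 1004, hash=337+1004 mod 1009 = 332
Option D: s[1]='b'->'e', delta=(5-2)*5^2 mod 1009 = 75, hash=337+75 mod 1009 = 412
Option E: s[1]='b'->'c', delta=(3-2)*5^2 mod 1009 = 25, hash=337+25 mod 1009 = 362

Answer: A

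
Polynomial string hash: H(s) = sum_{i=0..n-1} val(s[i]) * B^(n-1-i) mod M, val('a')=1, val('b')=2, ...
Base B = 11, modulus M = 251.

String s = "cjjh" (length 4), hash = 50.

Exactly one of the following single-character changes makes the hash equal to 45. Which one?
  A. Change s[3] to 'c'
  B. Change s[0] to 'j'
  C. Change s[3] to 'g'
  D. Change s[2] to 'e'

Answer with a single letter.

Answer: A

Derivation:
Option A: s[3]='h'->'c', delta=(3-8)*11^0 mod 251 = 246, hash=50+246 mod 251 = 45 <-- target
Option B: s[0]='c'->'j', delta=(10-3)*11^3 mod 251 = 30, hash=50+30 mod 251 = 80
Option C: s[3]='h'->'g', delta=(7-8)*11^0 mod 251 = 250, hash=50+250 mod 251 = 49
Option D: s[2]='j'->'e', delta=(5-10)*11^1 mod 251 = 196, hash=50+196 mod 251 = 246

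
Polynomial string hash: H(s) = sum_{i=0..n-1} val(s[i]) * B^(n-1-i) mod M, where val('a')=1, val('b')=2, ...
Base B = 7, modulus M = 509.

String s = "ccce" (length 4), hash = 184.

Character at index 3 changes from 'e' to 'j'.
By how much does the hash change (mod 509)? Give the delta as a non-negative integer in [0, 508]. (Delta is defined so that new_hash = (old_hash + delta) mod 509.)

Delta formula: (val(new) - val(old)) * B^(n-1-k) mod M
  val('j') - val('e') = 10 - 5 = 5
  B^(n-1-k) = 7^0 mod 509 = 1
  Delta = 5 * 1 mod 509 = 5

Answer: 5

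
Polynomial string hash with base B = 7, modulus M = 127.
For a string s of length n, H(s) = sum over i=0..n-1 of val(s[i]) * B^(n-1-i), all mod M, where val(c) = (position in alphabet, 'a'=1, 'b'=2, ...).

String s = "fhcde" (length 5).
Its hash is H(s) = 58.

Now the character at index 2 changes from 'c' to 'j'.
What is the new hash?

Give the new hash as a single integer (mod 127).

Answer: 20

Derivation:
val('c') = 3, val('j') = 10
Position k = 2, exponent = n-1-k = 2
B^2 mod M = 7^2 mod 127 = 49
Delta = (10 - 3) * 49 mod 127 = 89
New hash = (58 + 89) mod 127 = 20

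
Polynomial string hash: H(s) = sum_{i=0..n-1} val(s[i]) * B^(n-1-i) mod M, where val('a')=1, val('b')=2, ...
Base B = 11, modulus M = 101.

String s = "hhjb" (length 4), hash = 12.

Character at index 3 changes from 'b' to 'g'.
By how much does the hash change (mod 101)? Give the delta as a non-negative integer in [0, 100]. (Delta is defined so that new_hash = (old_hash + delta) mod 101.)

Delta formula: (val(new) - val(old)) * B^(n-1-k) mod M
  val('g') - val('b') = 7 - 2 = 5
  B^(n-1-k) = 11^0 mod 101 = 1
  Delta = 5 * 1 mod 101 = 5

Answer: 5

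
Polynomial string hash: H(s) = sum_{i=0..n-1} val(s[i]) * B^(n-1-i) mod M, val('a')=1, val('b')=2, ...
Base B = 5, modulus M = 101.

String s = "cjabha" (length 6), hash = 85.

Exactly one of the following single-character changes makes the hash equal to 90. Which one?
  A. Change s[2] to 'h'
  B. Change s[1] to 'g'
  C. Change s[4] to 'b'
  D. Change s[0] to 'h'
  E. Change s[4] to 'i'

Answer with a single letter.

Option A: s[2]='a'->'h', delta=(8-1)*5^3 mod 101 = 67, hash=85+67 mod 101 = 51
Option B: s[1]='j'->'g', delta=(7-10)*5^4 mod 101 = 44, hash=85+44 mod 101 = 28
Option C: s[4]='h'->'b', delta=(2-8)*5^1 mod 101 = 71, hash=85+71 mod 101 = 55
Option D: s[0]='c'->'h', delta=(8-3)*5^5 mod 101 = 71, hash=85+71 mod 101 = 55
Option E: s[4]='h'->'i', delta=(9-8)*5^1 mod 101 = 5, hash=85+5 mod 101 = 90 <-- target

Answer: E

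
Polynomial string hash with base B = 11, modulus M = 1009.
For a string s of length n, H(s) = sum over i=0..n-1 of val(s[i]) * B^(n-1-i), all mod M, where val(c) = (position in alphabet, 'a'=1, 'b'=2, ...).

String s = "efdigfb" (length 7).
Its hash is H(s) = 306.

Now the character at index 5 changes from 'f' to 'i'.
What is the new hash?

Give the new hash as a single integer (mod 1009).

Answer: 339

Derivation:
val('f') = 6, val('i') = 9
Position k = 5, exponent = n-1-k = 1
B^1 mod M = 11^1 mod 1009 = 11
Delta = (9 - 6) * 11 mod 1009 = 33
New hash = (306 + 33) mod 1009 = 339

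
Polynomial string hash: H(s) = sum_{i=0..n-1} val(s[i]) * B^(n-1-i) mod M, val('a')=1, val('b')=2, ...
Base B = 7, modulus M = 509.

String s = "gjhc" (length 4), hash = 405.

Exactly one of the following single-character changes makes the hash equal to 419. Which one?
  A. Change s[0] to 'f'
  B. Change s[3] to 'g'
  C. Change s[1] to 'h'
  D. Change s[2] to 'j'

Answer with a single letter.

Option A: s[0]='g'->'f', delta=(6-7)*7^3 mod 509 = 166, hash=405+166 mod 509 = 62
Option B: s[3]='c'->'g', delta=(7-3)*7^0 mod 509 = 4, hash=405+4 mod 509 = 409
Option C: s[1]='j'->'h', delta=(8-10)*7^2 mod 509 = 411, hash=405+411 mod 509 = 307
Option D: s[2]='h'->'j', delta=(10-8)*7^1 mod 509 = 14, hash=405+14 mod 509 = 419 <-- target

Answer: D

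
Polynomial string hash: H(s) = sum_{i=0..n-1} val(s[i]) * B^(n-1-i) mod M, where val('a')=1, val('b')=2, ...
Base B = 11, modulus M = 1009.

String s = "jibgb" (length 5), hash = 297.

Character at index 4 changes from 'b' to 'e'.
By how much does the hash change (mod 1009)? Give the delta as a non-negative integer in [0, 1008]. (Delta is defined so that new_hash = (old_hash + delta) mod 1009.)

Answer: 3

Derivation:
Delta formula: (val(new) - val(old)) * B^(n-1-k) mod M
  val('e') - val('b') = 5 - 2 = 3
  B^(n-1-k) = 11^0 mod 1009 = 1
  Delta = 3 * 1 mod 1009 = 3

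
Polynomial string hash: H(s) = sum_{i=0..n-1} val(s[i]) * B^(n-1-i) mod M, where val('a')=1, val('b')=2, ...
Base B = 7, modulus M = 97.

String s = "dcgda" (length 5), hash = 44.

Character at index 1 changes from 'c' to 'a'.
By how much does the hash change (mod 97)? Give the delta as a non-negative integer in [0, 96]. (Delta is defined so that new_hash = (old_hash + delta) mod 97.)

Answer: 90

Derivation:
Delta formula: (val(new) - val(old)) * B^(n-1-k) mod M
  val('a') - val('c') = 1 - 3 = -2
  B^(n-1-k) = 7^3 mod 97 = 52
  Delta = -2 * 52 mod 97 = 90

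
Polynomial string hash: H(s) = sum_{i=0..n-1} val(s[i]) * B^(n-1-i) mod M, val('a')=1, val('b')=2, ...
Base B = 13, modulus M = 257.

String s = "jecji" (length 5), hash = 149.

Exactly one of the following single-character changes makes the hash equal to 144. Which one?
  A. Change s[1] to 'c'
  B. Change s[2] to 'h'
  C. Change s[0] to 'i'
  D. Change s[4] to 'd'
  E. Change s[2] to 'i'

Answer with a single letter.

Answer: D

Derivation:
Option A: s[1]='e'->'c', delta=(3-5)*13^3 mod 257 = 232, hash=149+232 mod 257 = 124
Option B: s[2]='c'->'h', delta=(8-3)*13^2 mod 257 = 74, hash=149+74 mod 257 = 223
Option C: s[0]='j'->'i', delta=(9-10)*13^4 mod 257 = 223, hash=149+223 mod 257 = 115
Option D: s[4]='i'->'d', delta=(4-9)*13^0 mod 257 = 252, hash=149+252 mod 257 = 144 <-- target
Option E: s[2]='c'->'i', delta=(9-3)*13^2 mod 257 = 243, hash=149+243 mod 257 = 135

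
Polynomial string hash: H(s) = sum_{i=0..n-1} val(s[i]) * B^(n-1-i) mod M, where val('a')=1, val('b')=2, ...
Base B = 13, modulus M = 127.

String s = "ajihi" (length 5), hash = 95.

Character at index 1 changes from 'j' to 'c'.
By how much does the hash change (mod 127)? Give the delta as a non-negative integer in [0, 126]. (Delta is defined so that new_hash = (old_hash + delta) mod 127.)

Delta formula: (val(new) - val(old)) * B^(n-1-k) mod M
  val('c') - val('j') = 3 - 10 = -7
  B^(n-1-k) = 13^3 mod 127 = 38
  Delta = -7 * 38 mod 127 = 115

Answer: 115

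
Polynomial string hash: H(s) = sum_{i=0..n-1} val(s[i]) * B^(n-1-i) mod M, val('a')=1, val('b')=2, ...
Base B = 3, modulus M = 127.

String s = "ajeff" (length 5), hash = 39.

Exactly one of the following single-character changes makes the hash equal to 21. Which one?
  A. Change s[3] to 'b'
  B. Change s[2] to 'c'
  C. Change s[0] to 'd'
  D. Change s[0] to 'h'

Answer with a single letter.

Option A: s[3]='f'->'b', delta=(2-6)*3^1 mod 127 = 115, hash=39+115 mod 127 = 27
Option B: s[2]='e'->'c', delta=(3-5)*3^2 mod 127 = 109, hash=39+109 mod 127 = 21 <-- target
Option C: s[0]='a'->'d', delta=(4-1)*3^4 mod 127 = 116, hash=39+116 mod 127 = 28
Option D: s[0]='a'->'h', delta=(8-1)*3^4 mod 127 = 59, hash=39+59 mod 127 = 98

Answer: B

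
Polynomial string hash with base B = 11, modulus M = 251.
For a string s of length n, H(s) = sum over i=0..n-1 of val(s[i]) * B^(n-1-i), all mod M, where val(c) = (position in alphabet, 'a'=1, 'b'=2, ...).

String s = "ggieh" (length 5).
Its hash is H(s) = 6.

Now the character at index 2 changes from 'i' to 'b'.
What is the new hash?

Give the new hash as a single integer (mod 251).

Answer: 163

Derivation:
val('i') = 9, val('b') = 2
Position k = 2, exponent = n-1-k = 2
B^2 mod M = 11^2 mod 251 = 121
Delta = (2 - 9) * 121 mod 251 = 157
New hash = (6 + 157) mod 251 = 163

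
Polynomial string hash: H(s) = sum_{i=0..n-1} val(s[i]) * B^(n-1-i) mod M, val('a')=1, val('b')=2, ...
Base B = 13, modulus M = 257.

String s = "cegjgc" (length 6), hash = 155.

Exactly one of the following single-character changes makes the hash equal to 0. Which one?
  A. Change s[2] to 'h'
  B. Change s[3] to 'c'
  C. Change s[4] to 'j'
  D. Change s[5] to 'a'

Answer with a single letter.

Option A: s[2]='g'->'h', delta=(8-7)*13^3 mod 257 = 141, hash=155+141 mod 257 = 39
Option B: s[3]='j'->'c', delta=(3-10)*13^2 mod 257 = 102, hash=155+102 mod 257 = 0 <-- target
Option C: s[4]='g'->'j', delta=(10-7)*13^1 mod 257 = 39, hash=155+39 mod 257 = 194
Option D: s[5]='c'->'a', delta=(1-3)*13^0 mod 257 = 255, hash=155+255 mod 257 = 153

Answer: B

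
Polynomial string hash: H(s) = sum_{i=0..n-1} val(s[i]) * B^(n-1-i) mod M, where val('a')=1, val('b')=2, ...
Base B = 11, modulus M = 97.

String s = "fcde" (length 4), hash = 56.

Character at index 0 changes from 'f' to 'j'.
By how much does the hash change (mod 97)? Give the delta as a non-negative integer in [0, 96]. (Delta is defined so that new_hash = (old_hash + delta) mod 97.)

Answer: 86

Derivation:
Delta formula: (val(new) - val(old)) * B^(n-1-k) mod M
  val('j') - val('f') = 10 - 6 = 4
  B^(n-1-k) = 11^3 mod 97 = 70
  Delta = 4 * 70 mod 97 = 86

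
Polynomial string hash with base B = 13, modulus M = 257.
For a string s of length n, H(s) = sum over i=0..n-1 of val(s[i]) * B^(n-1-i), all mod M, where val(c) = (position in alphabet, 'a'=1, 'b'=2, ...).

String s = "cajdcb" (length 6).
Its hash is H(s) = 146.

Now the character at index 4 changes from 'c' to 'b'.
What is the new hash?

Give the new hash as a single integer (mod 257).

Answer: 133

Derivation:
val('c') = 3, val('b') = 2
Position k = 4, exponent = n-1-k = 1
B^1 mod M = 13^1 mod 257 = 13
Delta = (2 - 3) * 13 mod 257 = 244
New hash = (146 + 244) mod 257 = 133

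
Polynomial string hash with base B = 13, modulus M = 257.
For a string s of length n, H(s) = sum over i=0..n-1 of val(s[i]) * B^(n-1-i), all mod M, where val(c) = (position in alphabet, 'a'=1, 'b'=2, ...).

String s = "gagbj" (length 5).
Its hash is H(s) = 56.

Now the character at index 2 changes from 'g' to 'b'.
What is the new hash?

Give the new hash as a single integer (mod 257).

Answer: 239

Derivation:
val('g') = 7, val('b') = 2
Position k = 2, exponent = n-1-k = 2
B^2 mod M = 13^2 mod 257 = 169
Delta = (2 - 7) * 169 mod 257 = 183
New hash = (56 + 183) mod 257 = 239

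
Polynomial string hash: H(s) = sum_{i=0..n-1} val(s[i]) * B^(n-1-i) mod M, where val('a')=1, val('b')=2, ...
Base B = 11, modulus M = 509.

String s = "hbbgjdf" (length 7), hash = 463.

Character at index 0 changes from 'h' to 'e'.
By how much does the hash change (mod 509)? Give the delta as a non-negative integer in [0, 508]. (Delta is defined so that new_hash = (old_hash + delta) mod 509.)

Delta formula: (val(new) - val(old)) * B^(n-1-k) mod M
  val('e') - val('h') = 5 - 8 = -3
  B^(n-1-k) = 11^6 mod 509 = 241
  Delta = -3 * 241 mod 509 = 295

Answer: 295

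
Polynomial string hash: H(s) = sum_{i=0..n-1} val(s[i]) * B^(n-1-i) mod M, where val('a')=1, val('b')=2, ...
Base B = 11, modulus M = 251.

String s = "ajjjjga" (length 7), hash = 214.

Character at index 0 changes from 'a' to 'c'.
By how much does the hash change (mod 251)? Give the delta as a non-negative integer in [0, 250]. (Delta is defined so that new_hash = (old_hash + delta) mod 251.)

Answer: 6

Derivation:
Delta formula: (val(new) - val(old)) * B^(n-1-k) mod M
  val('c') - val('a') = 3 - 1 = 2
  B^(n-1-k) = 11^6 mod 251 = 3
  Delta = 2 * 3 mod 251 = 6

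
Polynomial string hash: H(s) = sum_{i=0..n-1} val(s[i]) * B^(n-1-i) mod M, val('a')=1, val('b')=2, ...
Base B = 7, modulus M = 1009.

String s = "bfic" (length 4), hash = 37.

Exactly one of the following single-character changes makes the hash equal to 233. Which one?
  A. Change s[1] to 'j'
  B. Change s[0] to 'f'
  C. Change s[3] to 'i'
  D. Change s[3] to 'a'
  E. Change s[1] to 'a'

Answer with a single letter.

Option A: s[1]='f'->'j', delta=(10-6)*7^2 mod 1009 = 196, hash=37+196 mod 1009 = 233 <-- target
Option B: s[0]='b'->'f', delta=(6-2)*7^3 mod 1009 = 363, hash=37+363 mod 1009 = 400
Option C: s[3]='c'->'i', delta=(9-3)*7^0 mod 1009 = 6, hash=37+6 mod 1009 = 43
Option D: s[3]='c'->'a', delta=(1-3)*7^0 mod 1009 = 1007, hash=37+1007 mod 1009 = 35
Option E: s[1]='f'->'a', delta=(1-6)*7^2 mod 1009 = 764, hash=37+764 mod 1009 = 801

Answer: A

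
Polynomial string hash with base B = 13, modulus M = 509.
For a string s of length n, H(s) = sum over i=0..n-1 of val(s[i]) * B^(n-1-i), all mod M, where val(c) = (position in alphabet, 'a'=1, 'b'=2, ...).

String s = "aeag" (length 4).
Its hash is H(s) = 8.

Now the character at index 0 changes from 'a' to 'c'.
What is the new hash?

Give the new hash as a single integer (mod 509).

Answer: 330

Derivation:
val('a') = 1, val('c') = 3
Position k = 0, exponent = n-1-k = 3
B^3 mod M = 13^3 mod 509 = 161
Delta = (3 - 1) * 161 mod 509 = 322
New hash = (8 + 322) mod 509 = 330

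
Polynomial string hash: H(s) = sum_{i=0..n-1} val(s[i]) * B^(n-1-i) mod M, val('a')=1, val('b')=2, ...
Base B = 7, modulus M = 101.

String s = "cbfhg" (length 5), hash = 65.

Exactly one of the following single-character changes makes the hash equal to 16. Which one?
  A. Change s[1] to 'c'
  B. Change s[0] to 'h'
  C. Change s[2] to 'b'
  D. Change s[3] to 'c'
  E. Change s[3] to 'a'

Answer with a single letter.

Answer: E

Derivation:
Option A: s[1]='b'->'c', delta=(3-2)*7^3 mod 101 = 40, hash=65+40 mod 101 = 4
Option B: s[0]='c'->'h', delta=(8-3)*7^4 mod 101 = 87, hash=65+87 mod 101 = 51
Option C: s[2]='f'->'b', delta=(2-6)*7^2 mod 101 = 6, hash=65+6 mod 101 = 71
Option D: s[3]='h'->'c', delta=(3-8)*7^1 mod 101 = 66, hash=65+66 mod 101 = 30
Option E: s[3]='h'->'a', delta=(1-8)*7^1 mod 101 = 52, hash=65+52 mod 101 = 16 <-- target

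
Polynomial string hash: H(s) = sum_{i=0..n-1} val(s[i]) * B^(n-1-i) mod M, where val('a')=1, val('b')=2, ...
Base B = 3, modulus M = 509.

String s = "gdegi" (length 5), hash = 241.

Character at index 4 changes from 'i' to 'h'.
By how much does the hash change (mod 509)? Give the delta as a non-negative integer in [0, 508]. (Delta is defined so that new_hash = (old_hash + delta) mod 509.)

Answer: 508

Derivation:
Delta formula: (val(new) - val(old)) * B^(n-1-k) mod M
  val('h') - val('i') = 8 - 9 = -1
  B^(n-1-k) = 3^0 mod 509 = 1
  Delta = -1 * 1 mod 509 = 508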